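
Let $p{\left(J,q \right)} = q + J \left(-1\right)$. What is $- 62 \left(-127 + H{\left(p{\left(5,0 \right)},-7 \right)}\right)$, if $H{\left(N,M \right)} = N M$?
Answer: $5704$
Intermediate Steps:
$p{\left(J,q \right)} = q - J$
$H{\left(N,M \right)} = M N$
$- 62 \left(-127 + H{\left(p{\left(5,0 \right)},-7 \right)}\right) = - 62 \left(-127 - 7 \left(0 - 5\right)\right) = - 62 \left(-127 - -35\right) = - 62 \left(-127 + 35\right) = \left(-62\right) \left(-92\right) = 5704$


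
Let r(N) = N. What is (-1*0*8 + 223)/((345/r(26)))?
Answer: 5798/345 ≈ 16.806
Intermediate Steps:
(-1*0*8 + 223)/((345/r(26))) = (-1*0*8 + 223)/((345/26)) = (0*8 + 223)/((345*(1/26))) = (0 + 223)/(345/26) = 223*(26/345) = 5798/345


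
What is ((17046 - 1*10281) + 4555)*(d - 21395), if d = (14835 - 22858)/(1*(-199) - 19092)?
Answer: -4672023477040/19291 ≈ -2.4219e+8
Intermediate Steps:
d = 8023/19291 (d = -8023/(-199 - 19092) = -8023/(-19291) = -8023*(-1/19291) = 8023/19291 ≈ 0.41589)
((17046 - 1*10281) + 4555)*(d - 21395) = ((17046 - 1*10281) + 4555)*(8023/19291 - 21395) = ((17046 - 10281) + 4555)*(-412722922/19291) = (6765 + 4555)*(-412722922/19291) = 11320*(-412722922/19291) = -4672023477040/19291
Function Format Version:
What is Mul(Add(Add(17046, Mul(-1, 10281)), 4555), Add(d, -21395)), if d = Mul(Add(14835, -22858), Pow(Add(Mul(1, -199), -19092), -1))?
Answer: Rational(-4672023477040, 19291) ≈ -2.4219e+8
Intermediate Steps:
d = Rational(8023, 19291) (d = Mul(-8023, Pow(Add(-199, -19092), -1)) = Mul(-8023, Pow(-19291, -1)) = Mul(-8023, Rational(-1, 19291)) = Rational(8023, 19291) ≈ 0.41589)
Mul(Add(Add(17046, Mul(-1, 10281)), 4555), Add(d, -21395)) = Mul(Add(Add(17046, Mul(-1, 10281)), 4555), Add(Rational(8023, 19291), -21395)) = Mul(Add(Add(17046, -10281), 4555), Rational(-412722922, 19291)) = Mul(Add(6765, 4555), Rational(-412722922, 19291)) = Mul(11320, Rational(-412722922, 19291)) = Rational(-4672023477040, 19291)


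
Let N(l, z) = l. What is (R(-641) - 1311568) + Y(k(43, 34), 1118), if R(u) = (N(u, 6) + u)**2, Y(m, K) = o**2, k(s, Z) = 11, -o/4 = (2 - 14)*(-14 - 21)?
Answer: 3154356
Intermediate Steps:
o = -1680 (o = -4*(2 - 14)*(-14 - 21) = -(-48)*(-35) = -4*420 = -1680)
Y(m, K) = 2822400 (Y(m, K) = (-1680)**2 = 2822400)
R(u) = 4*u**2 (R(u) = (u + u)**2 = (2*u)**2 = 4*u**2)
(R(-641) - 1311568) + Y(k(43, 34), 1118) = (4*(-641)**2 - 1311568) + 2822400 = (4*410881 - 1311568) + 2822400 = (1643524 - 1311568) + 2822400 = 331956 + 2822400 = 3154356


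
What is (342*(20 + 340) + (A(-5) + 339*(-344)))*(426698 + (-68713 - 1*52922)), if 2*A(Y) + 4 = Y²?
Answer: 3974665827/2 ≈ 1.9873e+9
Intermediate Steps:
A(Y) = -2 + Y²/2
(342*(20 + 340) + (A(-5) + 339*(-344)))*(426698 + (-68713 - 1*52922)) = (342*(20 + 340) + ((-2 + (½)*(-5)²) + 339*(-344)))*(426698 + (-68713 - 1*52922)) = (342*360 + ((-2 + (½)*25) - 116616))*(426698 + (-68713 - 52922)) = (123120 + ((-2 + 25/2) - 116616))*(426698 - 121635) = (123120 + (21/2 - 116616))*305063 = (123120 - 233211/2)*305063 = (13029/2)*305063 = 3974665827/2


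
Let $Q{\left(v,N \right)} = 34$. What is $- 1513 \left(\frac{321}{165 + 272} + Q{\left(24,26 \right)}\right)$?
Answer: $- \frac{22965827}{437} \approx -52553.0$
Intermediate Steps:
$- 1513 \left(\frac{321}{165 + 272} + Q{\left(24,26 \right)}\right) = - 1513 \left(\frac{321}{165 + 272} + 34\right) = - 1513 \left(\frac{321}{437} + 34\right) = \left(-1513\right) \frac{15179}{437} = - \frac{22965827}{437}$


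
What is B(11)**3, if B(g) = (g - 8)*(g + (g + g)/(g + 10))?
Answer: 16194277/343 ≈ 47214.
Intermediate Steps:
B(g) = (-8 + g)*(g + 2*g/(10 + g)) (B(g) = (-8 + g)*(g + (2*g)/(10 + g)) = (-8 + g)*(g + 2*g/(10 + g)))
B(11)**3 = (11*(-96 + 11**2 + 4*11)/(10 + 11))**3 = (11*(-96 + 121 + 44)/21)**3 = (11*(1/21)*69)**3 = (253/7)**3 = 16194277/343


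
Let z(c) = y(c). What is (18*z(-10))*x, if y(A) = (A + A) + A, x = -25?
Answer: 13500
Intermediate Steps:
y(A) = 3*A (y(A) = 2*A + A = 3*A)
z(c) = 3*c
(18*z(-10))*x = (18*(3*(-10)))*(-25) = (18*(-30))*(-25) = -540*(-25) = 13500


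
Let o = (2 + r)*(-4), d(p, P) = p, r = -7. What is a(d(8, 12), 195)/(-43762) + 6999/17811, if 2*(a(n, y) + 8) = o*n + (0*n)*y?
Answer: 50834641/129907497 ≈ 0.39131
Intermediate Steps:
o = 20 (o = (2 - 7)*(-4) = -5*(-4) = 20)
a(n, y) = -8 + 10*n (a(n, y) = -8 + (20*n + (0*n)*y)/2 = -8 + (20*n + 0*y)/2 = -8 + (20*n + 0)/2 = -8 + (20*n)/2 = -8 + 10*n)
a(d(8, 12), 195)/(-43762) + 6999/17811 = (-8 + 10*8)/(-43762) + 6999/17811 = (-8 + 80)*(-1/43762) + 6999*(1/17811) = 72*(-1/43762) + 2333/5937 = -36/21881 + 2333/5937 = 50834641/129907497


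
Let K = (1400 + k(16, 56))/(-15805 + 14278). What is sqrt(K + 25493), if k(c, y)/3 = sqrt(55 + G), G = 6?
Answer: sqrt(59440629597 - 4581*sqrt(61))/1527 ≈ 159.66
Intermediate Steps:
k(c, y) = 3*sqrt(61) (k(c, y) = 3*sqrt(55 + 6) = 3*sqrt(61))
K = -1400/1527 - sqrt(61)/509 (K = (1400 + 3*sqrt(61))/(-15805 + 14278) = (1400 + 3*sqrt(61))/(-1527) = (1400 + 3*sqrt(61))*(-1/1527) = -1400/1527 - sqrt(61)/509 ≈ -0.93217)
sqrt(K + 25493) = sqrt((-1400/1527 - sqrt(61)/509) + 25493) = sqrt(38926411/1527 - sqrt(61)/509)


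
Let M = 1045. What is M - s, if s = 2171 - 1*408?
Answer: -718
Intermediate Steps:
s = 1763 (s = 2171 - 408 = 1763)
M - s = 1045 - 1*1763 = 1045 - 1763 = -718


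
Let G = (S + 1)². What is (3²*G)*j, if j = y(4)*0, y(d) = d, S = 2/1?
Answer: 0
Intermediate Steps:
S = 2 (S = 2*1 = 2)
G = 9 (G = (2 + 1)² = 3² = 9)
j = 0 (j = 4*0 = 0)
(3²*G)*j = (3²*9)*0 = (9*9)*0 = 81*0 = 0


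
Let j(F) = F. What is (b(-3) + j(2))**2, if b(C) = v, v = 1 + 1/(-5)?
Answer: 196/25 ≈ 7.8400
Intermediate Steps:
v = 4/5 (v = 1 - 1/5 = 4/5 ≈ 0.80000)
b(C) = 4/5
(b(-3) + j(2))**2 = (4/5 + 2)**2 = (14/5)**2 = 196/25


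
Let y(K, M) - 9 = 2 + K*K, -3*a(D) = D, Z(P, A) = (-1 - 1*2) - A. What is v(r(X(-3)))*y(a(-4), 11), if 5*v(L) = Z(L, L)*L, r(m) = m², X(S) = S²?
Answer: -17388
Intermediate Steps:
Z(P, A) = -3 - A (Z(P, A) = (-1 - 2) - A = -3 - A)
a(D) = -D/3
y(K, M) = 11 + K² (y(K, M) = 9 + (2 + K*K) = 9 + (2 + K²) = 11 + K²)
v(L) = L*(-3 - L)/5 (v(L) = ((-3 - L)*L)/5 = (L*(-3 - L))/5 = L*(-3 - L)/5)
v(r(X(-3)))*y(a(-4), 11) = (-((-3)²)²*(3 + ((-3)²)²)/5)*(11 + (-⅓*(-4))²) = (-⅕*9²*(3 + 9²))*(11 + (4/3)²) = (-⅕*81*(3 + 81))*(11 + 16/9) = -⅕*81*84*(115/9) = -6804/5*115/9 = -17388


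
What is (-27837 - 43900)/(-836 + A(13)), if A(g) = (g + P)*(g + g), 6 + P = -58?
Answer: 3119/94 ≈ 33.181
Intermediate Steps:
P = -64 (P = -6 - 58 = -64)
A(g) = 2*g*(-64 + g) (A(g) = (g - 64)*(g + g) = (-64 + g)*(2*g) = 2*g*(-64 + g))
(-27837 - 43900)/(-836 + A(13)) = (-27837 - 43900)/(-836 + 2*13*(-64 + 13)) = -71737/(-836 + 2*13*(-51)) = -71737/(-836 - 1326) = -71737/(-2162) = -71737*(-1/2162) = 3119/94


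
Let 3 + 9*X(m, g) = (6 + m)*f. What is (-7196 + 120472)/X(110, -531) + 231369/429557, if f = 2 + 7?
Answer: 146055781239/149056279 ≈ 979.87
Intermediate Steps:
f = 9
X(m, g) = 17/3 + m (X(m, g) = -⅓ + ((6 + m)*9)/9 = -⅓ + (54 + 9*m)/9 = -⅓ + (6 + m) = 17/3 + m)
(-7196 + 120472)/X(110, -531) + 231369/429557 = (-7196 + 120472)/(17/3 + 110) + 231369/429557 = 113276/(347/3) + 231369*(1/429557) = 113276*(3/347) + 231369/429557 = 339828/347 + 231369/429557 = 146055781239/149056279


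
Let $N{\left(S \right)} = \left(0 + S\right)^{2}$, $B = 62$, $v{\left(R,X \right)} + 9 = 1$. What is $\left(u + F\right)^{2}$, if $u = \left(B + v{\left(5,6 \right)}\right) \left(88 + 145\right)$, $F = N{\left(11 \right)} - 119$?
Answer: $158357056$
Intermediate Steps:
$v{\left(R,X \right)} = -8$ ($v{\left(R,X \right)} = -9 + 1 = -8$)
$N{\left(S \right)} = S^{2}$
$F = 2$ ($F = 11^{2} - 119 = 121 - 119 = 2$)
$u = 12582$ ($u = \left(62 - 8\right) \left(88 + 145\right) = 54 \cdot 233 = 12582$)
$\left(u + F\right)^{2} = \left(12582 + 2\right)^{2} = 12584^{2} = 158357056$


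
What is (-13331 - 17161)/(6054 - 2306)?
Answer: -7623/937 ≈ -8.1355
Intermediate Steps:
(-13331 - 17161)/(6054 - 2306) = -30492/3748 = -30492*1/3748 = -7623/937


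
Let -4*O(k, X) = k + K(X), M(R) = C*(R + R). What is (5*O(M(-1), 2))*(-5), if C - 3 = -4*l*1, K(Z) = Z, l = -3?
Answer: -175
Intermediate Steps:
C = 15 (C = 3 - 4*(-3)*1 = 3 + 12*1 = 3 + 12 = 15)
M(R) = 30*R (M(R) = 15*(R + R) = 15*(2*R) = 30*R)
O(k, X) = -X/4 - k/4 (O(k, X) = -(k + X)/4 = -(X + k)/4 = -X/4 - k/4)
(5*O(M(-1), 2))*(-5) = (5*(-¼*2 - 15*(-1)/2))*(-5) = (5*(-½ - ¼*(-30)))*(-5) = (5*(-½ + 15/2))*(-5) = (5*7)*(-5) = 35*(-5) = -175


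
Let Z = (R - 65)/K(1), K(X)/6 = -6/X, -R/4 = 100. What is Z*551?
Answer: 85405/12 ≈ 7117.1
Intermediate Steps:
R = -400 (R = -4*100 = -400)
K(X) = -36/X (K(X) = 6*(-6/X) = -36/X)
Z = 155/12 (Z = (-400 - 65)/((-36/1)) = -465/((-36*1)) = -465/(-36) = -465*(-1/36) = 155/12 ≈ 12.917)
Z*551 = (155/12)*551 = 85405/12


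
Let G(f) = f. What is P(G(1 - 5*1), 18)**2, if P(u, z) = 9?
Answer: 81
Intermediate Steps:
P(G(1 - 5*1), 18)**2 = 9**2 = 81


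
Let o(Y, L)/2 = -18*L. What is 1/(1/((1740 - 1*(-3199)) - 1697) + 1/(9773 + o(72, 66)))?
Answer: 23981074/10639 ≈ 2254.1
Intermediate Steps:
o(Y, L) = -36*L (o(Y, L) = 2*(-18*L) = -36*L)
1/(1/((1740 - 1*(-3199)) - 1697) + 1/(9773 + o(72, 66))) = 1/(1/((1740 - 1*(-3199)) - 1697) + 1/(9773 - 36*66)) = 1/(1/((1740 + 3199) - 1697) + 1/(9773 - 2376)) = 1/(1/(4939 - 1697) + 1/7397) = 1/(1/3242 + 1/7397) = 1/(10639/23981074) = 23981074/10639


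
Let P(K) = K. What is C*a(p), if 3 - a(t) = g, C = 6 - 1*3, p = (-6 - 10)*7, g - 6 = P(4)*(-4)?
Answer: 39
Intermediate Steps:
g = -10 (g = 6 + 4*(-4) = 6 - 16 = -10)
p = -112 (p = -16*7 = -112)
C = 3 (C = 6 - 3 = 3)
a(t) = 13 (a(t) = 3 - 1*(-10) = 3 + 10 = 13)
C*a(p) = 3*13 = 39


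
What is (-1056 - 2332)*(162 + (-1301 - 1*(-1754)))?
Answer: -2083620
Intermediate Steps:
(-1056 - 2332)*(162 + (-1301 - 1*(-1754))) = -3388*(162 + (-1301 + 1754)) = -3388*(162 + 453) = -3388*615 = -2083620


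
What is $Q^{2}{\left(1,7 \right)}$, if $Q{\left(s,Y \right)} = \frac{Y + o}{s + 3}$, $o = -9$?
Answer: $\frac{1}{4} \approx 0.25$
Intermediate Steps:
$Q{\left(s,Y \right)} = \frac{-9 + Y}{3 + s}$ ($Q{\left(s,Y \right)} = \frac{Y - 9}{s + 3} = \frac{-9 + Y}{3 + s}$)
$Q^{2}{\left(1,7 \right)} = \left(\frac{-9 + 7}{3 + 1}\right)^{2} = \left(\frac{1}{4} \left(-2\right)\right)^{2} = \left(- \frac{1}{2}\right)^{2} = \frac{1}{4}$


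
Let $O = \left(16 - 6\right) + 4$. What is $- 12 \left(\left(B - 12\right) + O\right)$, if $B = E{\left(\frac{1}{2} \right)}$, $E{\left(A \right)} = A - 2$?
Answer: $-6$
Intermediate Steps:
$E{\left(A \right)} = -2 + A$ ($E{\left(A \right)} = A - 2 = -2 + A$)
$B = - \frac{3}{2}$ ($B = -2 + \frac{1}{2} = - \frac{3}{2} \approx -1.5$)
$O = 14$ ($O = 10 + 4 = 14$)
$- 12 \left(\left(B - 12\right) + O\right) = - 12 \left(\left(- \frac{3}{2} - 12\right) + 14\right) = - 12 \left(- \frac{27}{2} + 14\right) = \left(-12\right) \frac{1}{2} = -6$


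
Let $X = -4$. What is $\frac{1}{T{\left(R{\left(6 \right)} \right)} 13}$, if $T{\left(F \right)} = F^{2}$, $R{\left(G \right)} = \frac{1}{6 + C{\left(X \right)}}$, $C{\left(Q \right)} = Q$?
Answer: $\frac{4}{13} \approx 0.30769$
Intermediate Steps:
$R{\left(G \right)} = \frac{1}{2}$ ($R{\left(G \right)} = \frac{1}{6 - 4} = \frac{1}{2}$)
$\frac{1}{T{\left(R{\left(6 \right)} \right)} 13} = \frac{1}{\left(\frac{1}{2}\right)^{2} \cdot 13} = \frac{1}{\frac{1}{4} \cdot 13} = \frac{1}{\frac{13}{4}} = \frac{4}{13}$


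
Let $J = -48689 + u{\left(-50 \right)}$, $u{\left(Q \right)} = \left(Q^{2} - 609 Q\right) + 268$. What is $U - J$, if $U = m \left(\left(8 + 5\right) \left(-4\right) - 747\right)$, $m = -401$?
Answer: $335870$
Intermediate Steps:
$u{\left(Q \right)} = 268 + Q^{2} - 609 Q$
$J = -15471$ ($J = -48689 + \left(268 + \left(-50\right)^{2} - -30450\right) = -48689 + \left(268 + 2500 + 30450\right) = -48689 + 33218 = -15471$)
$U = 320399$ ($U = - 401 \left(\left(8 + 5\right) \left(-4\right) - 747\right) = - 401 \left(13 \left(-4\right) - 747\right) = - 401 \left(-52 - 747\right) = \left(-401\right) \left(-799\right) = 320399$)
$U - J = 320399 - -15471 = 320399 + 15471 = 335870$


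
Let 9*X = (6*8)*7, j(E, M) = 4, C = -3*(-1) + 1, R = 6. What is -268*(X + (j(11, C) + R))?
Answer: -38056/3 ≈ -12685.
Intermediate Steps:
C = 4 (C = 3 + 1 = 4)
X = 112/3 (X = ((6*8)*7)/9 = (48*7)/9 = (⅑)*336 = 112/3 ≈ 37.333)
-268*(X + (j(11, C) + R)) = -268*(112/3 + (4 + 6)) = -268*(112/3 + 10) = -268*142/3 = -38056/3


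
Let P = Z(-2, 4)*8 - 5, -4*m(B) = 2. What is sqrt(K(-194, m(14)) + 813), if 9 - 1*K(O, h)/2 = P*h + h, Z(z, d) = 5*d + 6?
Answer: 3*sqrt(115) ≈ 32.171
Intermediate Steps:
Z(z, d) = 6 + 5*d
m(B) = -1/2 (m(B) = -1/4*2 = -1/2)
P = 203 (P = (6 + 5*4)*8 - 5 = (6 + 20)*8 - 5 = 26*8 - 5 = 208 - 5 = 203)
K(O, h) = 18 - 408*h (K(O, h) = 18 - 2*(203*h + h) = 18 - 408*h)
sqrt(K(-194, m(14)) + 813) = sqrt((18 - 408*(-1/2)) + 813) = sqrt((18 + 204) + 813) = sqrt(222 + 813) = sqrt(1035) = 3*sqrt(115)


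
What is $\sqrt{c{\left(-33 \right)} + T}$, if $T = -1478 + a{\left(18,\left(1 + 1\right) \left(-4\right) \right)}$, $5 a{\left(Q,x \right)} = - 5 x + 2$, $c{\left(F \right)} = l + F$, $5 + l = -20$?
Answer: $\frac{i \sqrt{38190}}{5} \approx 39.085 i$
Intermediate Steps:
$l = -25$ ($l = -5 - 20 = -25$)
$c{\left(F \right)} = -25 + F$
$a{\left(Q,x \right)} = \frac{2}{5} - x$ ($a{\left(Q,x \right)} = \frac{- 5 x + 2}{5} = \frac{2 - 5 x}{5} = \frac{2}{5} - x$)
$T = - \frac{7348}{5}$ ($T = -1478 - \left(- \frac{2}{5} + \left(1 + 1\right) \left(-4\right)\right) = -1478 - \left(- \frac{2}{5} + 2 \left(-4\right)\right) = -1478 + \left(\frac{2}{5} - -8\right) = -1478 + \left(\frac{2}{5} + 8\right) = -1478 + \frac{42}{5} = - \frac{7348}{5} \approx -1469.6$)
$\sqrt{c{\left(-33 \right)} + T} = \sqrt{\left(-25 - 33\right) - \frac{7348}{5}} = \sqrt{-58 - \frac{7348}{5}} = \sqrt{- \frac{7638}{5}} = \frac{i \sqrt{38190}}{5}$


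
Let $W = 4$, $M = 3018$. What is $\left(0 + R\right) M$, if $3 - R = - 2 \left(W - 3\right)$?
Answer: $15090$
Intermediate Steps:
$R = 5$ ($R = 3 - - 2 \left(4 - 3\right) = 3 - \left(-2\right) 1 = 3 - -2 = 3 + 2 = 5$)
$\left(0 + R\right) M = \left(0 + 5\right) 3018 = 5 \cdot 3018 = 15090$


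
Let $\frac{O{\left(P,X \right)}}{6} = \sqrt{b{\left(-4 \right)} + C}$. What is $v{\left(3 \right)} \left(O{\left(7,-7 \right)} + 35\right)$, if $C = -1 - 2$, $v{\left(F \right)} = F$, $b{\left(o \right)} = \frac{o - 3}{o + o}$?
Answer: $105 + \frac{9 i \sqrt{34}}{2} \approx 105.0 + 26.239 i$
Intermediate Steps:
$b{\left(o \right)} = \frac{-3 + o}{2 o}$
$C = -3$ ($C = -1 - 2 = -3$)
$O{\left(P,X \right)} = \frac{3 i \sqrt{34}}{2}$ ($O{\left(P,X \right)} = 6 \sqrt{\frac{-3 - 4}{2 \left(-4\right)} - 3} = 6 \sqrt{\frac{1}{2} \left(- \frac{1}{4}\right) \left(-7\right) - 3} = 6 \sqrt{\frac{7}{8} - 3} = 6 \sqrt{- \frac{17}{8}} = 6 \frac{i \sqrt{34}}{4} = \frac{3 i \sqrt{34}}{2}$)
$v{\left(3 \right)} \left(O{\left(7,-7 \right)} + 35\right) = 3 \left(\frac{3 i \sqrt{34}}{2} + 35\right) = 3 \left(35 + \frac{3 i \sqrt{34}}{2}\right) = 105 + \frac{9 i \sqrt{34}}{2}$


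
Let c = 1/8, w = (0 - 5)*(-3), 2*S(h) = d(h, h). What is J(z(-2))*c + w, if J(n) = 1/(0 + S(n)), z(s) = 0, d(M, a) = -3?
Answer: 179/12 ≈ 14.917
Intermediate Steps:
S(h) = -3/2 (S(h) = (1/2)*(-3) = -3/2)
J(n) = -2/3 (J(n) = 1/(0 - 3/2) = 1/(-3/2) = -2/3)
w = 15 (w = -5*(-3) = 15)
c = 1/8 ≈ 0.12500
J(z(-2))*c + w = -2/3*1/8 + 15 = -1/12 + 15 = 179/12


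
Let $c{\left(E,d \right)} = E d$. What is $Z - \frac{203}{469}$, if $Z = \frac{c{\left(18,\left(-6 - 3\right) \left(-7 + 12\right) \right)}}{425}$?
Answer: $- \frac{13319}{5695} \approx -2.3387$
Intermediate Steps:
$Z = - \frac{162}{85}$ ($Z = \frac{18 \left(-6 - 3\right) \left(-7 + 12\right)}{425} = 18 \left(\left(-9\right) 5\right) \frac{1}{425} = 18 \left(-45\right) \frac{1}{425} = \left(-810\right) \frac{1}{425} = - \frac{162}{85} \approx -1.9059$)
$Z - \frac{203}{469} = - \frac{162}{85} - \frac{203}{469} = - \frac{162}{85} - 203 \cdot \frac{1}{469} = - \frac{162}{85} - \frac{29}{67} = - \frac{13319}{5695}$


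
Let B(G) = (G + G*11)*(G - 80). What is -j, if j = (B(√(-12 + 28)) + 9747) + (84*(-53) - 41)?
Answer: -1606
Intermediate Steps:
B(G) = 12*G*(-80 + G) (B(G) = (G + 11*G)*(-80 + G) = (12*G)*(-80 + G) = 12*G*(-80 + G))
j = 1606 (j = (12*√(-12 + 28)*(-80 + √(-12 + 28)) + 9747) + (84*(-53) - 41) = (12*√16*(-80 + √16) + 9747) + (-4452 - 41) = (12*4*(-80 + 4) + 9747) - 4493 = (12*4*(-76) + 9747) - 4493 = (-3648 + 9747) - 4493 = 6099 - 4493 = 1606)
-j = -1*1606 = -1606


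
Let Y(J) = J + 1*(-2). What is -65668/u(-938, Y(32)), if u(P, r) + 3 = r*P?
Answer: 65668/28143 ≈ 2.3334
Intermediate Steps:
Y(J) = -2 + J (Y(J) = J - 2 = -2 + J)
u(P, r) = -3 + P*r (u(P, r) = -3 + r*P = -3 + P*r)
-65668/u(-938, Y(32)) = -65668/(-3 - 938*(-2 + 32)) = -65668/(-3 - 938*30) = -65668/(-3 - 28140) = -65668/(-28143) = -65668*(-1/28143) = 65668/28143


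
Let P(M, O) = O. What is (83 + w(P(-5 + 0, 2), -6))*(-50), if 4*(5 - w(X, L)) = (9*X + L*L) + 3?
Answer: -7375/2 ≈ -3687.5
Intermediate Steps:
w(X, L) = 17/4 - 9*X/4 - L²/4 (w(X, L) = 5 - ((9*X + L*L) + 3)/4 = 5 - ((9*X + L²) + 3)/4 = 5 - ((L² + 9*X) + 3)/4 = 5 - (3 + L² + 9*X)/4 = 5 + (-¾ - 9*X/4 - L²/4) = 17/4 - 9*X/4 - L²/4)
(83 + w(P(-5 + 0, 2), -6))*(-50) = (83 + (17/4 - 9/4*2 - ¼*(-6)²))*(-50) = (83 + (17/4 - 9/2 - ¼*36))*(-50) = (83 + (17/4 - 9/2 - 9))*(-50) = (83 - 37/4)*(-50) = (295/4)*(-50) = -7375/2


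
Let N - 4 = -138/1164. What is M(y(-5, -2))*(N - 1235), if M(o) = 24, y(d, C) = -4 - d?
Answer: -2866044/97 ≈ -29547.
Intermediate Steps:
N = 753/194 (N = 4 - 138/1164 = 4 - 138*1/1164 = 4 - 23/194 = 753/194 ≈ 3.8814)
M(y(-5, -2))*(N - 1235) = 24*(753/194 - 1235) = 24*(-238837/194) = -2866044/97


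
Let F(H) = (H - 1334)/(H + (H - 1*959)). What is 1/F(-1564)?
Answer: 4087/2898 ≈ 1.4103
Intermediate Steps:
F(H) = (-1334 + H)/(-959 + 2*H) (F(H) = (-1334 + H)/(H + (H - 959)) = (-1334 + H)/(H + (-959 + H)) = (-1334 + H)/(-959 + 2*H))
1/F(-1564) = 1/((-1334 - 1564)/(-959 + 2*(-1564))) = 1/(-2898/(-959 - 3128)) = 1/(-2898/(-4087)) = 1/(-1/4087*(-2898)) = 1/(2898/4087) = 4087/2898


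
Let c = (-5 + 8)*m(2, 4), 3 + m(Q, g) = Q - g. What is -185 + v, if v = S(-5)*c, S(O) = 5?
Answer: -260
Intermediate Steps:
m(Q, g) = -3 + Q - g (m(Q, g) = -3 + (Q - g) = -3 + Q - g)
c = -15 (c = (-5 + 8)*(-3 + 2 - 1*4) = 3*(-3 + 2 - 4) = 3*(-5) = -15)
v = -75 (v = 5*(-15) = -75)
-185 + v = -185 - 75 = -260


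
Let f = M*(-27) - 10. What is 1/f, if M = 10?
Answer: -1/280 ≈ -0.0035714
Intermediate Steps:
f = -280 (f = 10*(-27) - 10 = -270 - 10 = -280)
1/f = 1/(-280) = -1/280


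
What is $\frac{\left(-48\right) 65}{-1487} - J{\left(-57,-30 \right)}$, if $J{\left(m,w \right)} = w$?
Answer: $\frac{47730}{1487} \approx 32.098$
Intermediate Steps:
$\frac{\left(-48\right) 65}{-1487} - J{\left(-57,-30 \right)} = \frac{\left(-48\right) 65}{-1487} - -30 = \left(-3120\right) \left(- \frac{1}{1487}\right) + 30 = \frac{3120}{1487} + 30 = \frac{47730}{1487}$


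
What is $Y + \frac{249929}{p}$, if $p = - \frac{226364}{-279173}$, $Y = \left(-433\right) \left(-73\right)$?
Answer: $\frac{76928568393}{226364} \approx 3.3984 \cdot 10^{5}$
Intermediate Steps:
$Y = 31609$
$p = \frac{226364}{279173}$ ($p = \left(-226364\right) \left(- \frac{1}{279173}\right) = \frac{226364}{279173} \approx 0.81084$)
$Y + \frac{249929}{p} = 31609 + \frac{249929}{\frac{226364}{279173}} = 31609 + 249929 \cdot \frac{279173}{226364} = 31609 + \frac{69773428717}{226364} = \frac{76928568393}{226364}$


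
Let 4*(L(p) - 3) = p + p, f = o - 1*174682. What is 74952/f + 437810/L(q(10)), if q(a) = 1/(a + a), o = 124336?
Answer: 48981678956/338437 ≈ 1.4473e+5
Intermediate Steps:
f = -50346 (f = 124336 - 1*174682 = 124336 - 174682 = -50346)
q(a) = 1/(2*a)
L(p) = 3 + p/2 (L(p) = 3 + (p + p)/4 = 3 + (2*p)/4 = 3 + p/2)
74952/f + 437810/L(q(10)) = 74952/(-50346) + 437810/(3 + ((½)/10)/2) = 74952*(-1/50346) + 437810/(3 + ((½)*(⅒))/2) = -4164/2797 + 437810/(3 + (½)*(1/20)) = -4164/2797 + 437810/(3 + 1/40) = -4164/2797 + 437810/(121/40) = -4164/2797 + 437810*(40/121) = -4164/2797 + 17512400/121 = 48981678956/338437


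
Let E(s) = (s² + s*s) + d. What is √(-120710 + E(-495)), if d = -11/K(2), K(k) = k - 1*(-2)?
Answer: √1477349/2 ≈ 607.73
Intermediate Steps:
K(k) = 2 + k (K(k) = k + 2 = 2 + k)
d = -11/4 (d = -11/(2 + 2) = -11/4 ≈ -2.7500)
E(s) = -11/4 + 2*s² (E(s) = (s² + s*s) - 11/4 = (s² + s²) - 11/4 = 2*s² - 11/4 = -11/4 + 2*s²)
√(-120710 + E(-495)) = √(-120710 + (-11/4 + 2*(-495)²)) = √(-120710 + (-11/4 + 2*245025)) = √(-120710 + (-11/4 + 490050)) = √(-120710 + 1960189/4) = √(1477349/4) = √1477349/2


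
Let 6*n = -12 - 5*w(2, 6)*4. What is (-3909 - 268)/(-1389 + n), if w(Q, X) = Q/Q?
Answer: 12531/4183 ≈ 2.9957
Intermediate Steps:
w(Q, X) = 1
n = -16/3 (n = (-12 - 5*4)/6 = (-12 - 20)/6 = (⅙)*(-32) = -16/3 ≈ -5.3333)
(-3909 - 268)/(-1389 + n) = (-3909 - 268)/(-1389 - 16/3) = -4177/(-4183/3) = -4177*(-3/4183) = 12531/4183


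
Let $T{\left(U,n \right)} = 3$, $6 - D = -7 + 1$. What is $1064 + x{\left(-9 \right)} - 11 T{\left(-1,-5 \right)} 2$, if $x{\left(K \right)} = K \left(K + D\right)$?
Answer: $2846$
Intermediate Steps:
$D = 12$ ($D = 6 - \left(-7 + 1\right) = 6 - -6 = 6 + 6 = 12$)
$x{\left(K \right)} = K \left(12 + K\right)$ ($x{\left(K \right)} = K \left(K + 12\right) = K \left(12 + K\right)$)
$1064 + x{\left(-9 \right)} - 11 T{\left(-1,-5 \right)} 2 = 1064 + - 9 \left(12 - 9\right) \left(-11\right) 3 \cdot 2 = 1064 + \left(-9\right) 3 \left(\left(-33\right) 2\right) = 1064 - -1782 = 1064 + 1782 = 2846$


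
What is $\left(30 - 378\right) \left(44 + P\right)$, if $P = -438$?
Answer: $137112$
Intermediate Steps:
$\left(30 - 378\right) \left(44 + P\right) = \left(30 - 378\right) \left(44 - 438\right) = \left(-348\right) \left(-394\right) = 137112$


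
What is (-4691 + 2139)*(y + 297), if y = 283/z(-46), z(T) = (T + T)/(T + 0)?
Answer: -1119052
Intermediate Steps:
z(T) = 2 (z(T) = (2*T)/T = 2)
y = 283/2 ≈ 141.50
(-4691 + 2139)*(y + 297) = (-4691 + 2139)*(283/2 + 297) = -2552*877/2 = -1119052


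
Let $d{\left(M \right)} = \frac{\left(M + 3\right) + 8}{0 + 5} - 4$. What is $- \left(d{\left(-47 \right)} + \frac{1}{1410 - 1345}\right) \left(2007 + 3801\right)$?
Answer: $\frac{4222416}{65} \approx 64960.0$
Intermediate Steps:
$d{\left(M \right)} = - \frac{9}{5} + \frac{M}{5}$ ($d{\left(M \right)} = \frac{\left(3 + M\right) + 8}{5} - 4 = \left(11 + M\right) \frac{1}{5} - 4 = \left(\frac{11}{5} + \frac{M}{5}\right) - 4 = - \frac{9}{5} + \frac{M}{5}$)
$- \left(d{\left(-47 \right)} + \frac{1}{1410 - 1345}\right) \left(2007 + 3801\right) = - \left(\left(- \frac{9}{5} + \frac{1}{5} \left(-47\right)\right) + \frac{1}{1410 - 1345}\right) \left(2007 + 3801\right) = - \left(\left(- \frac{9}{5} - \frac{47}{5}\right) + \frac{1}{65}\right) 5808 = - \left(- \frac{56}{5} + \frac{1}{65}\right) 5808 = - \frac{\left(-727\right) 5808}{65} = \left(-1\right) \left(- \frac{4222416}{65}\right) = \frac{4222416}{65}$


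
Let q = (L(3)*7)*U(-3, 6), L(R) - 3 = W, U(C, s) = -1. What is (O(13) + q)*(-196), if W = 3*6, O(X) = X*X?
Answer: -4312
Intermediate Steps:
O(X) = X²
W = 18
L(R) = 21 (L(R) = 3 + 18 = 21)
q = -147 (q = (21*7)*(-1) = 147*(-1) = -147)
(O(13) + q)*(-196) = (13² - 147)*(-196) = (169 - 147)*(-196) = 22*(-196) = -4312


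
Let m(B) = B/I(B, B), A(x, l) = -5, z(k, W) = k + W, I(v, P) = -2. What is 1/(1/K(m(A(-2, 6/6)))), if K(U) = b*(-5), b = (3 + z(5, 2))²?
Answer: -500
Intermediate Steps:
z(k, W) = W + k
m(B) = -B/2 (m(B) = B/(-2) = B*(-½) = -B/2)
b = 100 (b = (3 + (2 + 5))² = (3 + 7)² = 10² = 100)
K(U) = -500 (K(U) = 100*(-5) = -500)
1/(1/K(m(A(-2, 6/6)))) = 1/(1/(-500)) = 1/(-1/500) = -500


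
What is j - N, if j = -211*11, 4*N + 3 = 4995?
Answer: -3569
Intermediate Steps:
N = 1248 (N = -¾ + (¼)*4995 = -¾ + 4995/4 = 1248)
j = -2321
j - N = -2321 - 1*1248 = -2321 - 1248 = -3569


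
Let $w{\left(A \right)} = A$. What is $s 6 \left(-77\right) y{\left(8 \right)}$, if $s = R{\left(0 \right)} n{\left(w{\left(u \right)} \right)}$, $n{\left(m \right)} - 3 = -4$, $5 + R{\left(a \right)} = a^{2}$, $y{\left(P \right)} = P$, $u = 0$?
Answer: $-18480$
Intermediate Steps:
$R{\left(a \right)} = -5 + a^{2}$
$n{\left(m \right)} = -1$ ($n{\left(m \right)} = 3 - 4 = -1$)
$s = 5$ ($s = \left(-5 + 0^{2}\right) \left(-1\right) = \left(-5 + 0\right) \left(-1\right) = \left(-5\right) \left(-1\right) = 5$)
$s 6 \left(-77\right) y{\left(8 \right)} = 5 \cdot 6 \left(-77\right) 8 = 30 \left(-77\right) 8 = \left(-2310\right) 8 = -18480$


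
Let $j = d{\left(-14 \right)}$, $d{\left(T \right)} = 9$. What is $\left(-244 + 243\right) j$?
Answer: $-9$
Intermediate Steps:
$j = 9$
$\left(-244 + 243\right) j = \left(-244 + 243\right) 9 = \left(-1\right) 9 = -9$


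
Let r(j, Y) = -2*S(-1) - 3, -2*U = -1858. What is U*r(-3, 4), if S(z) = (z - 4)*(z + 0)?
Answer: -12077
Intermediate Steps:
U = 929 (U = -1/2*(-1858) = 929)
S(z) = z*(-4 + z) (S(z) = (-4 + z)*z = z*(-4 + z))
r(j, Y) = -13 (r(j, Y) = -(-2)*(-4 - 1) - 3 = -(-2)*(-5) - 3 = -2*5 - 3 = -10 - 3 = -13)
U*r(-3, 4) = 929*(-13) = -12077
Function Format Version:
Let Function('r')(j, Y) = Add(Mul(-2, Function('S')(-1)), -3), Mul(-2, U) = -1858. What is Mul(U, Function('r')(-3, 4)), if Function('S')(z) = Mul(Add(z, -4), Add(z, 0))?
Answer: -12077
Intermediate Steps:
U = 929 (U = Mul(Rational(-1, 2), -1858) = 929)
Function('S')(z) = Mul(z, Add(-4, z)) (Function('S')(z) = Mul(Add(-4, z), z) = Mul(z, Add(-4, z)))
Function('r')(j, Y) = -13 (Function('r')(j, Y) = Add(Mul(-2, Mul(-1, Add(-4, -1))), -3) = Add(Mul(-2, Mul(-1, -5)), -3) = Add(Mul(-2, 5), -3) = Add(-10, -3) = -13)
Mul(U, Function('r')(-3, 4)) = Mul(929, -13) = -12077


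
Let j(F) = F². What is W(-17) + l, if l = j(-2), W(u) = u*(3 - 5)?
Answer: 38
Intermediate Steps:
W(u) = -2*u (W(u) = u*(-2) = -2*u)
l = 4 (l = (-2)² = 4)
W(-17) + l = -2*(-17) + 4 = 34 + 4 = 38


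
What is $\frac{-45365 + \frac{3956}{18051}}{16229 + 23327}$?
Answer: $- \frac{818879659}{714025356} \approx -1.1468$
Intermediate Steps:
$\frac{-45365 + \frac{3956}{18051}}{16229 + 23327} = \frac{-45365 + 3956 \cdot \frac{1}{18051}}{39556} = \left(-45365 + \frac{3956}{18051}\right) \frac{1}{39556} = \left(- \frac{818879659}{18051}\right) \frac{1}{39556} = - \frac{818879659}{714025356}$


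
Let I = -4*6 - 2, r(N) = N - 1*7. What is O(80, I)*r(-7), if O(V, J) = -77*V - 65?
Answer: 87150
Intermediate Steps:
r(N) = -7 + N (r(N) = N - 7 = -7 + N)
I = -26 (I = -24 - 2 = -26)
O(V, J) = -65 - 77*V
O(80, I)*r(-7) = (-65 - 77*80)*(-7 - 7) = (-65 - 6160)*(-14) = -6225*(-14) = 87150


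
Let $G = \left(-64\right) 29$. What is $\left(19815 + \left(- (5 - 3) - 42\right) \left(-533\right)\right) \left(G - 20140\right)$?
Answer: $-951700932$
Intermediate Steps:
$G = -1856$
$\left(19815 + \left(- (5 - 3) - 42\right) \left(-533\right)\right) \left(G - 20140\right) = \left(19815 + \left(- (5 - 3) - 42\right) \left(-533\right)\right) \left(-1856 - 20140\right) = \left(19815 + \left(\left(-1\right) 2 - 42\right) \left(-533\right)\right) \left(-21996\right) = \left(19815 + \left(-2 - 42\right) \left(-533\right)\right) \left(-21996\right) = \left(19815 - -23452\right) \left(-21996\right) = \left(19815 + 23452\right) \left(-21996\right) = 43267 \left(-21996\right) = -951700932$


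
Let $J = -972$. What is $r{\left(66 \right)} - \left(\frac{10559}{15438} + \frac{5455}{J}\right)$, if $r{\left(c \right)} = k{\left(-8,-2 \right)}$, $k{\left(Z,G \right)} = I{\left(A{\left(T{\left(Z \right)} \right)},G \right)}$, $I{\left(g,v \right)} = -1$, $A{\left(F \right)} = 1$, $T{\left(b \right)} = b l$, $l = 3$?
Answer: $\frac{9824201}{2500956} \approx 3.9282$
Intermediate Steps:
$T{\left(b \right)} = 3 b$ ($T{\left(b \right)} = b 3 = 3 b$)
$k{\left(Z,G \right)} = -1$
$r{\left(c \right)} = -1$
$r{\left(66 \right)} - \left(\frac{10559}{15438} + \frac{5455}{J}\right) = -1 - \left(- \frac{5455}{972} + \frac{10559}{15438}\right) = -1 - - \frac{12325157}{2500956} = -1 + \left(\frac{5455}{972} - \frac{10559}{15438}\right) = -1 + \frac{12325157}{2500956} = \frac{9824201}{2500956}$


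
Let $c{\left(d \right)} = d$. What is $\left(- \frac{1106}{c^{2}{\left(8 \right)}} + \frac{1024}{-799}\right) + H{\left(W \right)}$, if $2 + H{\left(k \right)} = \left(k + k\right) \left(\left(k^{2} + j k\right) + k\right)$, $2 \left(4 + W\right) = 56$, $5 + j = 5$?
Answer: $\frac{735832649}{25568} \approx 28779.0$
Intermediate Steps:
$j = 0$ ($j = -5 + 5 = 0$)
$W = 24$ ($W = -4 + \frac{1}{2} \cdot 56 = -4 + 28 = 24$)
$H{\left(k \right)} = -2 + 2 k \left(k + k^{2}\right)$ ($H{\left(k \right)} = -2 + \left(k + k\right) \left(\left(k^{2} + 0 k\right) + k\right) = -2 + 2 k \left(\left(k^{2} + 0\right) + k\right) = -2 + 2 k \left(k^{2} + k\right) = -2 + 2 k \left(k + k^{2}\right)$)
$\left(- \frac{1106}{c^{2}{\left(8 \right)}} + \frac{1024}{-799}\right) + H{\left(W \right)} = \left(- \frac{1106}{8^{2}} + \frac{1024}{-799}\right) + \left(-2 + 2 \cdot 24^{2} + 2 \cdot 24^{3}\right) = \left(- \frac{1106}{64} + 1024 \left(- \frac{1}{799}\right)\right) + \left(-2 + 2 \cdot 576 + 2 \cdot 13824\right) = \left(\left(-1106\right) \frac{1}{64} - \frac{1024}{799}\right) + \left(-2 + 1152 + 27648\right) = \left(- \frac{553}{32} - \frac{1024}{799}\right) + 28798 = - \frac{474615}{25568} + 28798 = \frac{735832649}{25568}$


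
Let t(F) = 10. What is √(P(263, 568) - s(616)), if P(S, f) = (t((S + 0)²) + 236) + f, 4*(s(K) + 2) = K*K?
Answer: 4*I*√5878 ≈ 306.67*I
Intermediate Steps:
s(K) = -2 + K²/4 (s(K) = -2 + (K*K)/4 = -2 + K²/4)
P(S, f) = 246 + f (P(S, f) = (10 + 236) + f = 246 + f)
√(P(263, 568) - s(616)) = √((246 + 568) - (-2 + (¼)*616²)) = √(814 - (-2 + (¼)*379456)) = √(814 - (-2 + 94864)) = √(814 - 1*94862) = √(814 - 94862) = √(-94048) = 4*I*√5878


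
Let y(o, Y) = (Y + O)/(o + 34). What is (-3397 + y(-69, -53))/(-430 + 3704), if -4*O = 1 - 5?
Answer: -118843/114590 ≈ -1.0371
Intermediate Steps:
O = 1 (O = -(1 - 5)/4 = -¼*(-4) = 1)
y(o, Y) = (1 + Y)/(34 + o) (y(o, Y) = (Y + 1)/(o + 34) = (1 + Y)/(34 + o))
(-3397 + y(-69, -53))/(-430 + 3704) = (-3397 + (1 - 53)/(34 - 69))/(-430 + 3704) = (-3397 - 52/(-35))/3274 = (-3397 - 1/35*(-52))*(1/3274) = (-3397 + 52/35)*(1/3274) = -118843/35*1/3274 = -118843/114590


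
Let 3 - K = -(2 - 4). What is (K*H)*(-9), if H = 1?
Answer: -9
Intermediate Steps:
K = 1 (K = 3 - (-1)*(2 - 4) = 3 - (-1)*(-2) = 3 - 1*2 = 3 - 2 = 1)
(K*H)*(-9) = (1*1)*(-9) = 1*(-9) = -9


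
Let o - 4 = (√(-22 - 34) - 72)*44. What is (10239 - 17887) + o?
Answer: -10812 + 88*I*√14 ≈ -10812.0 + 329.27*I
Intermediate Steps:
o = -3164 + 88*I*√14 (o = 4 + (√(-22 - 34) - 72)*44 = 4 + (√(-56) - 72)*44 = 4 + (2*I*√14 - 72)*44 = 4 + (-72 + 2*I*√14)*44 = 4 + (-3168 + 88*I*√14) = -3164 + 88*I*√14 ≈ -3164.0 + 329.27*I)
(10239 - 17887) + o = (10239 - 17887) + (-3164 + 88*I*√14) = -7648 + (-3164 + 88*I*√14) = -10812 + 88*I*√14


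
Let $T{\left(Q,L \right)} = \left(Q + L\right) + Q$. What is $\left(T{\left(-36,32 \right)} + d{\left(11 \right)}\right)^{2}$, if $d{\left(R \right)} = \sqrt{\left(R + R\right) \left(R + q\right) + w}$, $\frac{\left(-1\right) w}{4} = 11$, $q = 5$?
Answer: $1908 - 160 \sqrt{77} \approx 504.01$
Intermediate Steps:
$w = -44$ ($w = \left(-4\right) 11 = -44$)
$T{\left(Q,L \right)} = L + 2 Q$ ($T{\left(Q,L \right)} = \left(L + Q\right) + Q = L + 2 Q$)
$d{\left(R \right)} = \sqrt{-44 + 2 R \left(5 + R\right)}$ ($d{\left(R \right)} = \sqrt{\left(R + R\right) \left(R + 5\right) - 44} = \sqrt{2 R \left(5 + R\right) - 44} = \sqrt{-44 + 2 R \left(5 + R\right)}$)
$\left(T{\left(-36,32 \right)} + d{\left(11 \right)}\right)^{2} = \left(\left(32 + 2 \left(-36\right)\right) + \sqrt{-44 + 2 \cdot 11^{2} + 10 \cdot 11}\right)^{2} = \left(\left(32 - 72\right) + \sqrt{-44 + 2 \cdot 121 + 110}\right)^{2} = \left(-40 + \sqrt{-44 + 242 + 110}\right)^{2} = \left(-40 + \sqrt{308}\right)^{2} = \left(-40 + 2 \sqrt{77}\right)^{2}$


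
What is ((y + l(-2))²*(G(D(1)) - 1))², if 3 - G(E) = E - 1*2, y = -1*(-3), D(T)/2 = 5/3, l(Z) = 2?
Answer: 2500/9 ≈ 277.78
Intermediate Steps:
D(T) = 10/3 (D(T) = 2*(5/3) = 10/3)
y = 3
G(E) = 5 - E (G(E) = 3 - (E - 1*2) = 3 - (E - 2) = 3 - (-2 + E) = 3 + (2 - E) = 5 - E)
((y + l(-2))²*(G(D(1)) - 1))² = ((3 + 2)²*((5 - 1*10/3) - 1))² = (5²*((5 - 10/3) - 1))² = (25*(5/3 - 1))² = (25*(⅔))² = (50/3)² = 2500/9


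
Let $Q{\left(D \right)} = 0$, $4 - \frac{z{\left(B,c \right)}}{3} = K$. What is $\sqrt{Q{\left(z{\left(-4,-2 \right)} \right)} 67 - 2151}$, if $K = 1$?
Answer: $3 i \sqrt{239} \approx 46.379 i$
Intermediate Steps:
$z{\left(B,c \right)} = 9$ ($z{\left(B,c \right)} = 12 - 3 = 9$)
$\sqrt{Q{\left(z{\left(-4,-2 \right)} \right)} 67 - 2151} = \sqrt{0 \cdot 67 - 2151} = \sqrt{0 - 2151} = \sqrt{-2151} = 3 i \sqrt{239}$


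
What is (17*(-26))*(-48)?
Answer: 21216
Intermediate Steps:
(17*(-26))*(-48) = -442*(-48) = 21216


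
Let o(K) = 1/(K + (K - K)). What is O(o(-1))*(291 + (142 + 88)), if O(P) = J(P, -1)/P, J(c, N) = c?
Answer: 521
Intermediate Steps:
o(K) = 1/K (o(K) = 1/(K + 0) = 1/K)
O(P) = 1 (O(P) = P/P = 1)
O(o(-1))*(291 + (142 + 88)) = 1*(291 + (142 + 88)) = 1*(291 + 230) = 1*521 = 521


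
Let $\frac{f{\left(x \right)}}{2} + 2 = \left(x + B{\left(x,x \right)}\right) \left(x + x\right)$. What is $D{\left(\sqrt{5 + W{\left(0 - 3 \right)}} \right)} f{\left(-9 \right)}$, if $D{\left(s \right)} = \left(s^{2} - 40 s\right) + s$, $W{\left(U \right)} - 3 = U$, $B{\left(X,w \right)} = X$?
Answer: $3220 - 25116 \sqrt{5} \approx -52941.0$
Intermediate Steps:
$W{\left(U \right)} = 3 + U$
$D{\left(s \right)} = s^{2} - 39 s$
$f{\left(x \right)} = -4 + 8 x^{2}$ ($f{\left(x \right)} = -4 + 2 \left(x + x\right) \left(x + x\right) = -4 + 2 \cdot 2 x 2 x = -4 + 2 \cdot 4 x^{2} = -4 + 8 x^{2}$)
$D{\left(\sqrt{5 + W{\left(0 - 3 \right)}} \right)} f{\left(-9 \right)} = \sqrt{5 + \left(3 + \left(0 - 3\right)\right)} \left(-39 + \sqrt{5 + \left(3 + \left(0 - 3\right)\right)}\right) \left(-4 + 8 \left(-9\right)^{2}\right) = \sqrt{5 + \left(3 + \left(0 - 3\right)\right)} \left(-39 + \sqrt{5 + \left(3 + \left(0 - 3\right)\right)}\right) \left(-4 + 8 \cdot 81\right) = \sqrt{5 + \left(3 - 3\right)} \left(-39 + \sqrt{5 + \left(3 - 3\right)}\right) \left(-4 + 648\right) = \sqrt{5 + 0} \left(-39 + \sqrt{5 + 0}\right) 644 = \sqrt{5} \left(-39 + \sqrt{5}\right) 644 = 644 \sqrt{5} \left(-39 + \sqrt{5}\right)$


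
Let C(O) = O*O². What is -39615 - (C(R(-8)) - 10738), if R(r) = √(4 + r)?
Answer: -28877 + 8*I ≈ -28877.0 + 8.0*I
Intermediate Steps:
C(O) = O³
-39615 - (C(R(-8)) - 10738) = -39615 - ((√(4 - 8))³ - 10738) = -39615 - ((√(-4))³ - 10738) = -39615 - ((2*I)³ - 10738) = -39615 - (-8*I - 10738) = -39615 - (-10738 - 8*I) = -39615 + (10738 + 8*I) = -28877 + 8*I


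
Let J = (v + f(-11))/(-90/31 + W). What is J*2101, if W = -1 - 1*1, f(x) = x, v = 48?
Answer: -2409847/152 ≈ -15854.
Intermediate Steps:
W = -2 (W = -1 - 1 = -2)
J = -1147/152 (J = (48 - 11)/(-90/31 - 2) = 37/(-90*1/31 - 2) = 37/(-90/31 - 2) = 37/(-152/31) = 37*(-31/152) = -1147/152 ≈ -7.5461)
J*2101 = -1147/152*2101 = -2409847/152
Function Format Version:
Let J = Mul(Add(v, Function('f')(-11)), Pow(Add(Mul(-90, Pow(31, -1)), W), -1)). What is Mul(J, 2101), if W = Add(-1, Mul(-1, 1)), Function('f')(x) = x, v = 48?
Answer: Rational(-2409847, 152) ≈ -15854.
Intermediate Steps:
W = -2 (W = Add(-1, -1) = -2)
J = Rational(-1147, 152) (J = Mul(Add(48, -11), Pow(Add(Mul(-90, Pow(31, -1)), -2), -1)) = Mul(37, Pow(Add(Mul(-90, Rational(1, 31)), -2), -1)) = Mul(37, Pow(Add(Rational(-90, 31), -2), -1)) = Mul(37, Pow(Rational(-152, 31), -1)) = Mul(37, Rational(-31, 152)) = Rational(-1147, 152) ≈ -7.5461)
Mul(J, 2101) = Mul(Rational(-1147, 152), 2101) = Rational(-2409847, 152)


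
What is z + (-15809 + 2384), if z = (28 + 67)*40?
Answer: -9625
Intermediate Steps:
z = 3800 (z = 95*40 = 3800)
z + (-15809 + 2384) = 3800 + (-15809 + 2384) = 3800 - 13425 = -9625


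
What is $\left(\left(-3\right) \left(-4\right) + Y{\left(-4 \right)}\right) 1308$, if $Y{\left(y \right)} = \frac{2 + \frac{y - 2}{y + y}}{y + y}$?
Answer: $\frac{121971}{8} \approx 15246.0$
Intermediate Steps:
$Y{\left(y \right)} = \frac{2 + \frac{-2 + y}{2 y}}{2 y}$
$\left(\left(-3\right) \left(-4\right) + Y{\left(-4 \right)}\right) 1308 = \left(\left(-3\right) \left(-4\right) + \frac{-2 + 5 \left(-4\right)}{4 \cdot 16}\right) 1308 = \left(12 + \frac{1}{4} \cdot \frac{1}{16} \left(-2 - 20\right)\right) 1308 = \left(12 + \frac{1}{4} \cdot \frac{1}{16} \left(-22\right)\right) 1308 = \left(12 - \frac{11}{32}\right) 1308 = \frac{373}{32} \cdot 1308 = \frac{121971}{8}$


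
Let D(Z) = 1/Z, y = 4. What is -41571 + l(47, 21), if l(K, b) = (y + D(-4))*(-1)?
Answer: -166299/4 ≈ -41575.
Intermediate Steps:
l(K, b) = -15/4 (l(K, b) = (4 + 1/(-4))*(-1) = (4 - ¼)*(-1) = (15/4)*(-1) = -15/4)
-41571 + l(47, 21) = -41571 - 15/4 = -166299/4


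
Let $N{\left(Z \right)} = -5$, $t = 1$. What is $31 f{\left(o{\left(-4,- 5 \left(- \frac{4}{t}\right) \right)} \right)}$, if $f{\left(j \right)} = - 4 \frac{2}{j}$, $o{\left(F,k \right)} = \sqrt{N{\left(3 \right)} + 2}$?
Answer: $\frac{248 i \sqrt{3}}{3} \approx 143.18 i$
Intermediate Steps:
$o{\left(F,k \right)} = i \sqrt{3}$ ($o{\left(F,k \right)} = \sqrt{-5 + 2} = \sqrt{-3} = i \sqrt{3}$)
$f{\left(j \right)} = - \frac{8}{j}$
$31 f{\left(o{\left(-4,- 5 \left(- \frac{4}{t}\right) \right)} \right)} = 31 \left(- \frac{8}{i \sqrt{3}}\right) = 31 \left(- 8 \left(- \frac{i \sqrt{3}}{3}\right)\right) = 31 \frac{8 i \sqrt{3}}{3} = \frac{248 i \sqrt{3}}{3}$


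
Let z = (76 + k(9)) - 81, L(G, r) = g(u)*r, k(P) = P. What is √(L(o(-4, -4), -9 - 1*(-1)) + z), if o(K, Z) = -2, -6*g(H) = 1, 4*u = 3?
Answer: 4*√3/3 ≈ 2.3094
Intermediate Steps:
u = ¾ (u = (¼)*3 = ¾ ≈ 0.75000)
g(H) = -⅙ (g(H) = -⅙*1 = -⅙)
L(G, r) = -r/6
z = 4 (z = (76 + 9) - 81 = 85 - 81 = 4)
√(L(o(-4, -4), -9 - 1*(-1)) + z) = √(-(-9 - 1*(-1))/6 + 4) = √(-(-9 + 1)/6 + 4) = √(-⅙*(-8) + 4) = √(4/3 + 4) = √(16/3) = 4*√3/3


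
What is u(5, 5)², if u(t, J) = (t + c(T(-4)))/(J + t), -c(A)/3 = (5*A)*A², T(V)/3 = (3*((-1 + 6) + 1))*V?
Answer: 914039670481921/4 ≈ 2.2851e+14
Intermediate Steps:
T(V) = 54*V (T(V) = 3*((3*((-1 + 6) + 1))*V) = 3*((3*(5 + 1))*V) = 3*((3*6)*V) = 3*(18*V) = 54*V)
c(A) = -15*A³ (c(A) = -3*5*A*A² = -15*A³)
u(t, J) = (151165440 + t)/(J + t) (u(t, J) = (t - 15*(54*(-4))³)/(J + t) = (t - 15*(-216)³)/(J + t) = (t - 15*(-10077696))/(J + t) = (t + 151165440)/(J + t) = (151165440 + t)/(J + t))
u(5, 5)² = ((151165440 + 5)/(5 + 5))² = (151165445/10)² = ((⅒)*151165445)² = (30233089/2)² = 914039670481921/4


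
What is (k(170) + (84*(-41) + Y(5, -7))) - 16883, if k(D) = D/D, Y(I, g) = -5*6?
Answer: -20356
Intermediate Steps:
Y(I, g) = -30
k(D) = 1
(k(170) + (84*(-41) + Y(5, -7))) - 16883 = (1 + (84*(-41) - 30)) - 16883 = (1 + (-3444 - 30)) - 16883 = (1 - 3474) - 16883 = -3473 - 16883 = -20356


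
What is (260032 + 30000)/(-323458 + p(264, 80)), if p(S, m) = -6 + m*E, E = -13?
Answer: -36254/40563 ≈ -0.89377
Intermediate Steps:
p(S, m) = -6 - 13*m (p(S, m) = -6 + m*(-13) = -6 - 13*m)
(260032 + 30000)/(-323458 + p(264, 80)) = (260032 + 30000)/(-323458 + (-6 - 13*80)) = 290032/(-323458 + (-6 - 1040)) = 290032/(-323458 - 1046) = 290032/(-324504) = 290032*(-1/324504) = -36254/40563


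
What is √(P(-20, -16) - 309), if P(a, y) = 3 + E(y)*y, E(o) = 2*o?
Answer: √206 ≈ 14.353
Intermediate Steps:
P(a, y) = 3 + 2*y² (P(a, y) = 3 + (2*y)*y = 3 + 2*y²)
√(P(-20, -16) - 309) = √((3 + 2*(-16)²) - 309) = √((3 + 2*256) - 309) = √((3 + 512) - 309) = √(515 - 309) = √206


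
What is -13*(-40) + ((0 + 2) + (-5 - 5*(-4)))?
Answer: 537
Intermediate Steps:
-13*(-40) + ((0 + 2) + (-5 - 5*(-4))) = 520 + (2 + (-5 + 20)) = 520 + (2 + 15) = 520 + 17 = 537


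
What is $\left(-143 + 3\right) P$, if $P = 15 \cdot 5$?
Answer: $-10500$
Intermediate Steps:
$P = 75$
$\left(-143 + 3\right) P = \left(-143 + 3\right) 75 = \left(-140\right) 75 = -10500$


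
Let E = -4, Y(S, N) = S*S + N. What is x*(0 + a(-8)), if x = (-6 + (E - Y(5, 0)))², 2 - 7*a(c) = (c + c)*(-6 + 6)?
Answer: 350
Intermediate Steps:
Y(S, N) = N + S² (Y(S, N) = S² + N = N + S²)
a(c) = 2/7 (a(c) = 2/7 - (c + c)*(-6 + 6)/7 = 2/7 - 2*c*0/7 = 2/7 - ⅐*0 = 2/7 + 0 = 2/7)
x = 1225 (x = (-6 + (-4 - (0 + 5²)))² = (-6 + (-4 - (0 + 25)))² = (-6 + (-4 - 1*25))² = (-6 + (-4 - 25))² = (-6 - 29)² = (-35)² = 1225)
x*(0 + a(-8)) = 1225*(0 + 2/7) = 1225*(2/7) = 350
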